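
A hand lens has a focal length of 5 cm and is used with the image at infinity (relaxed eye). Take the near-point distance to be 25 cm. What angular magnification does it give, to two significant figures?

M = D/f = 25/5 = 5.000.

5.0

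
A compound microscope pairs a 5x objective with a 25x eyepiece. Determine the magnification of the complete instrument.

The overall magnification of a compound microscope is the product of the objective and eyepiece magnifications:
M = M_obj x M_eye = 5 x 25 = 125.

125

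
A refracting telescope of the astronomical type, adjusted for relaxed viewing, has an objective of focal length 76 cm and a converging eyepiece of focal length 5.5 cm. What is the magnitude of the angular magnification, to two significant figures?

14

|M| = f_obj/|f_eye| = 76/5.5 = 13.818.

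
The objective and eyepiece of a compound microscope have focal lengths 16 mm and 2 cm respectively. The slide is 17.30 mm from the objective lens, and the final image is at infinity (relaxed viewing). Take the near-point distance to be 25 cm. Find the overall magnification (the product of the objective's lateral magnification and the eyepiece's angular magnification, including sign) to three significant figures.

-154

Convert to cm: f_obj = 16 mm = 1.6 cm; d_o = 17.30 mm = 1.73 cm.
Objective: 1/d_i = 1/f_obj - 1/d_o = 1/1.6 - 1/1.73 = 0.04697 cm^-1, so d_i = 21.292 cm.
m_obj = -d_i/d_o = -21.292/1.73 = -12.308.
Eyepiece angular magnification (image at infinity): M_eye = D/f_e = 25/2 = 12.500.
Overall M = m_obj x M_eye = (-12.308)(12.500) = -153.85.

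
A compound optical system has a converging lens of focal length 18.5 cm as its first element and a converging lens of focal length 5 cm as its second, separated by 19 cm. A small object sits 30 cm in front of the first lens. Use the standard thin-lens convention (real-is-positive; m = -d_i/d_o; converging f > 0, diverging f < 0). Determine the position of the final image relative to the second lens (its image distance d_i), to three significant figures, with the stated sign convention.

Lens 1: 1/d_i1 = 1/f_1 - 1/d_o1 = 1/18.5 - 1/30 = 0.02072 cm^-1, so d_i1 = 48.261 cm.
Since 48.261 cm > 19 cm, the first image lies past the second lens and serves as a virtual object: d_o2 = L - d_i1 = -29.261 cm.
Lens 2: 1/d_i2 = 1/f_2 - 1/d_o2 = 1/5 - 1/(-29.261) = 0.23418 cm^-1, so d_i2 = 4.270 cm.

4.27 cm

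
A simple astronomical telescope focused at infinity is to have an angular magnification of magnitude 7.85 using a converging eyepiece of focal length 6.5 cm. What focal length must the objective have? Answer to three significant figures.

|M| = f_obj/|f_eye|, so f_obj = |M| x |f_eye| = 7.85 x 6.5 = 51.025 cm.

51.0 cm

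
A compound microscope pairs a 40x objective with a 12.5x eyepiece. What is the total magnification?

The overall magnification of a compound microscope is the product of the objective and eyepiece magnifications:
M = M_obj x M_eye = 40 x 12.5 = 500.

500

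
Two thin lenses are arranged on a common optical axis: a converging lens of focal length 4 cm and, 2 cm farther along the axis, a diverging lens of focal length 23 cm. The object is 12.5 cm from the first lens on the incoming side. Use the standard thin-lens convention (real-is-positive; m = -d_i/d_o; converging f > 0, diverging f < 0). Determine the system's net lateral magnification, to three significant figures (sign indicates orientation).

Lens 1: 1/d_i1 = 1/f_1 - 1/d_o1 = 1/4 - 1/12.5 = 0.17000 cm^-1, so d_i1 = 5.882 cm.
m_1 = -(5.882)/12.5 = -0.4706.
This image would form 5.882 cm past lens 1, i.e. 3.882 cm beyond lens 2, so it is a virtual object for lens 2: d_o2 = 2 - 5.882 = -3.882 cm.
Lens 2: 1/d_i2 = 1/f_2 - 1/d_o2 = 1/(-23) - 1/(-3.882) = 0.21410 cm^-1, so d_i2 = 4.671 cm.
m_2 = -(4.671)/(-3.882) = 1.2031.
Total m = m_1 x m_2 = (-0.4706)(1.2031) = -0.5662.

-0.566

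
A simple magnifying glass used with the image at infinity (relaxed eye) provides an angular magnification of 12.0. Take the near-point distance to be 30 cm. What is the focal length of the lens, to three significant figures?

For the image at infinity, M = D/f.
f = D/M = 30/12.0 = 2.500 cm.

2.50 cm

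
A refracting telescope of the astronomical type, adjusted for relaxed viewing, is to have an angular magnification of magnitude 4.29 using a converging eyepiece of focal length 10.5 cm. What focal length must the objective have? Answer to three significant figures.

45.0 cm

|M| = f_obj/|f_eye|, so f_obj = |M| x |f_eye| = 4.29 x 10.5 = 45.045 cm.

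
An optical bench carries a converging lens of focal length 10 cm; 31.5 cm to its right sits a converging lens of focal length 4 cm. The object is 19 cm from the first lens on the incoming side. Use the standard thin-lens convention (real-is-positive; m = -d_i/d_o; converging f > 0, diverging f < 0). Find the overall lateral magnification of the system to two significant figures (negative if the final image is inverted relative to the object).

0.70

First lens: d_i1 = 1/(1/10 - 1/19) = 21.111 cm.
m_1 = -(21.111)/19 = -1.1111.
The intermediate image is 21.111 cm to the right of lens 1, so d_o2 = L - d_i1 = 31.5 - 21.111 = 10.389 cm.
Second lens: d_i2 = 1/(1/4 - 1/(10.389)) = 6.504 cm.
m_2 = -(6.504)/(10.389) = -0.6261.
Total m = m_1 x m_2 = (-1.1111)(-0.6261) = 0.6957.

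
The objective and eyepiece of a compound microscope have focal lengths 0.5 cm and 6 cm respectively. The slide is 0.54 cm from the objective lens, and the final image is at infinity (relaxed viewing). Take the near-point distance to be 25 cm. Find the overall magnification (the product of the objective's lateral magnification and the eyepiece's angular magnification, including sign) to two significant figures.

Objective: 1/d_i = 1/f_obj - 1/d_o = 1/0.5 - 1/0.54 = 0.14815 cm^-1, so d_i = 6.750 cm.
m_obj = -d_i/d_o = -6.750/0.54 = -12.500.
Eyepiece angular magnification (image at infinity): M_eye = D/f_e = 25/6 = 4.167.
Overall M = m_obj x M_eye = (-12.500)(4.167) = -52.08.

-52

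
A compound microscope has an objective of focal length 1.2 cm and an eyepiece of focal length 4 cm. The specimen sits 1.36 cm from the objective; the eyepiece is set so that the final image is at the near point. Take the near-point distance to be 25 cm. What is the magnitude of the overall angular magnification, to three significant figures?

54.4

Objective: 1/d_i = 1/f_obj - 1/d_o = 1/1.2 - 1/1.36 = 0.09804 cm^-1, so d_i = 10.200 cm.
m_obj = -d_i/d_o = -10.200/1.36 = -7.500.
Eyepiece angular magnification (image at near point): M_eye = 1 + D/f_e = 1 + 25/4 = 7.250.
Overall M = m_obj x M_eye = (-7.500)(7.250) = -54.37.
|M| = 54.37.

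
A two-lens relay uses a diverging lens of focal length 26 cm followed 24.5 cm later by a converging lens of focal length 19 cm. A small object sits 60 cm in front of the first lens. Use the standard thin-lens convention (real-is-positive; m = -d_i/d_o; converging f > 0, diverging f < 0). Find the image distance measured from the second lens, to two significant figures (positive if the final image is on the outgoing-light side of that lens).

34 cm

First lens: d_i1 = 1/(1/(-26) - 1/60) = -18.140 cm.
With d_i1 < 0 the first image is virtual and lies on the object side; the object distance for lens 2 is d_o2 = 24.5 - (-18.140) = 42.640 cm.
Second lens: d_i2 = 1/(1/19 - 1/(42.640)) = 34.271 cm.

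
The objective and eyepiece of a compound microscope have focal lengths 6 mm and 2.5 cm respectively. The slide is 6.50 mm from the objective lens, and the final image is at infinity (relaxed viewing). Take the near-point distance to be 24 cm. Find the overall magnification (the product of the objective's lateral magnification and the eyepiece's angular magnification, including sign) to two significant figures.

Convert to cm: f_obj = 6 mm = 0.6 cm; d_o = 6.50 mm = 0.65 cm.
Objective: 1/d_i = 1/f_obj - 1/d_o = 1/0.6 - 1/0.65 = 0.12821 cm^-1, so d_i = 7.800 cm.
m_obj = -d_i/d_o = -7.800/0.65 = -12.000.
Eyepiece angular magnification (image at infinity): M_eye = D/f_e = 24/2.5 = 9.600.
Overall M = m_obj x M_eye = (-12.000)(9.600) = -115.20.

-120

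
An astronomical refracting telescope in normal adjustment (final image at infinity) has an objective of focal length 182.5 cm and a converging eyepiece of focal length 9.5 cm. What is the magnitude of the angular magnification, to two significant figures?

19

|M| = f_obj/|f_eye| = 182.5/9.5 = 19.211.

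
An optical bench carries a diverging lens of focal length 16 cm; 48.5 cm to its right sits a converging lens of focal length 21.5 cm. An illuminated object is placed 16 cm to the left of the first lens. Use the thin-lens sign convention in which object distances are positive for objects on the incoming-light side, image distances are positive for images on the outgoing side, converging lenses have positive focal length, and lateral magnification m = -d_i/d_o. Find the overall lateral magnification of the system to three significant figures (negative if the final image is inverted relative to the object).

-0.307

Lens 1: 1/d_i1 = 1/f_1 - 1/d_o1 = 1/(-16) - 1/16 = -0.12500 cm^-1, so d_i1 = -8.000 cm.
m_1 = -(-8.000)/16 = 0.5000.
The intermediate image is virtual, 8.000 cm to the left of lens 1, so d_o2 = L - d_i1 = 48.5 - (-8.000) = 56.500 cm.
Lens 2: 1/d_i2 = 1/f_2 - 1/d_o2 = 1/21.5 - 1/(56.500) = 0.02881 cm^-1, so d_i2 = 34.707 cm.
m_2 = -(34.707)/(56.500) = -0.6143.
Overall magnification: m = m_1 m_2 = -0.3071.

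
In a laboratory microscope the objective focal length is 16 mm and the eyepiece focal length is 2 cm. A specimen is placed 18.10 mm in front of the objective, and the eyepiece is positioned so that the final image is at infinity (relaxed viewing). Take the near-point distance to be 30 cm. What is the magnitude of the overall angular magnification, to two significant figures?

110

Convert to cm: f_obj = 16 mm = 1.6 cm; d_o = 18.10 mm = 1.81 cm.
Objective: 1/d_i = 1/f_obj - 1/d_o = 1/1.6 - 1/1.81 = 0.07251 cm^-1, so d_i = 13.790 cm.
m_obj = -d_i/d_o = -13.790/1.81 = -7.619.
Eyepiece angular magnification (image at infinity): M_eye = D/f_e = 30/2 = 15.000.
Overall M = m_obj x M_eye = (-7.619)(15.000) = -114.29.
|M| = 114.29.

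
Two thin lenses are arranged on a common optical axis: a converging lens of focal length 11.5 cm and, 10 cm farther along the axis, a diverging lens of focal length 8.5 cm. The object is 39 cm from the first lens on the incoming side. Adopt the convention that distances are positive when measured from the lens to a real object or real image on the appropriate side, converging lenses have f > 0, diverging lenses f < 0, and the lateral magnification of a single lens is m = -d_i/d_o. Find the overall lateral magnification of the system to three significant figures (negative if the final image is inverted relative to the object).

-1.62

Applying the thin-lens equation to the first lens, 1/11.5 = 1/39 + 1/d_i1, which gives d_i1 = 16.309 cm.
Its lateral magnification is m_1 = -d_i1/d_o1 = -(16.309)/39 = -0.4182.
This image would form 16.309 cm past lens 1, i.e. 6.309 cm beyond lens 2, so it is a virtual object for lens 2: d_o2 = 10 - 16.309 = -6.309 cm.
Applying the thin-lens equation again with f_2 = -8.5 cm and d_o2 = -6.309 cm gives d_i2 = 24.477 cm.
m_2 = -(24.477)/(-6.309) = 3.8797.
The system's lateral magnification is m_1 m_2 = (-0.4182)(3.8797) = -1.6224.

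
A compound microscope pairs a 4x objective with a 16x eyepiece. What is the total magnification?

64

The overall magnification of a compound microscope is the product of the objective and eyepiece magnifications:
M = M_obj x M_eye = 4 x 16 = 64.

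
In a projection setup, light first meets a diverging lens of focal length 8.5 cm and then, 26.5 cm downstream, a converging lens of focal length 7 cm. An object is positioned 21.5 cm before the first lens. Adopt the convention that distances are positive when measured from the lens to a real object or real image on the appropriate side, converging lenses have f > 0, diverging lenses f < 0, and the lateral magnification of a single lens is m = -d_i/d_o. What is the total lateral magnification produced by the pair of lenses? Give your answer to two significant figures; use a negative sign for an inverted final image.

-0.077

First lens: d_i1 = 1/(1/(-8.5) - 1/21.5) = -6.092 cm.
m_1 = -(-6.092)/21.5 = 0.2833.
The intermediate image is virtual, 6.092 cm to the left of lens 1, so d_o2 = L - d_i1 = 26.5 - (-6.092) = 32.592 cm.
Second lens: d_i2 = 1/(1/7 - 1/(32.592)) = 8.915 cm.
m_2 = -(8.915)/(32.592) = -0.2735.
The system's lateral magnification is m_1 m_2 = (0.2833)(-0.2735) = -0.0775.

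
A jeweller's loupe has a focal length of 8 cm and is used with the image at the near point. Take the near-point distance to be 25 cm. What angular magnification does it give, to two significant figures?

4.1

M = 1 + D/f = 1 + 25/8 = 4.125.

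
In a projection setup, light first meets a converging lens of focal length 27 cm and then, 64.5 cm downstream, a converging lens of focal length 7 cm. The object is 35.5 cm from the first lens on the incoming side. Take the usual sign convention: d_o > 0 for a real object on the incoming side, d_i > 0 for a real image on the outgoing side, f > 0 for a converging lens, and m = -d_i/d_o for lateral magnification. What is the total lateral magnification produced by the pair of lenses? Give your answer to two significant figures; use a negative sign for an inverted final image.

-0.40

Applying the thin-lens equation to the first lens, 1/27 = 1/35.5 + 1/d_i1, which gives d_i1 = 112.765 cm.
Its lateral magnification is m_1 = -d_i1/d_o1 = -(112.765)/35.5 = -3.1765.
This image would form 112.765 cm past lens 1, i.e. 48.265 cm beyond lens 2, so it is a virtual object for lens 2: d_o2 = 64.5 - 112.765 = -48.265 cm.
Applying the thin-lens equation again with f_2 = 7 cm and d_o2 = -48.265 cm gives d_i2 = 6.113 cm.
m_2 = -(6.113)/(-48.265) = 0.1267.
Overall magnification: m = m_1 m_2 = -0.4023.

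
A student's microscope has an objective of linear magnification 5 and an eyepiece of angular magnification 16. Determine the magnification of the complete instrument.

80

The overall magnification of a compound microscope is the product of the objective and eyepiece magnifications:
M = M_obj x M_eye = 5 x 16 = 80.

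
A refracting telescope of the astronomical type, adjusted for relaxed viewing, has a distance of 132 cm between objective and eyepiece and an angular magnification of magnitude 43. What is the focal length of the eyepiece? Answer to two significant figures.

3.0 cm

In normal adjustment the tube length equals f_obj + f_eye and |M| = f_obj/f_eye.
So f_obj = 43 f_eye and 43 f_eye + f_eye = 132 cm, giving f_eye = 132/44 = 3.000 cm and f_obj = 129.000 cm.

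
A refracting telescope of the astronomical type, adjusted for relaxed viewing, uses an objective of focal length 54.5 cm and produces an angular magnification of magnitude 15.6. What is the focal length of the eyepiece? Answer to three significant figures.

|M| = f_obj/f_eye, so f_eye = f_obj/|M| = 54.5/15.6 = 3.494 cm.

3.49 cm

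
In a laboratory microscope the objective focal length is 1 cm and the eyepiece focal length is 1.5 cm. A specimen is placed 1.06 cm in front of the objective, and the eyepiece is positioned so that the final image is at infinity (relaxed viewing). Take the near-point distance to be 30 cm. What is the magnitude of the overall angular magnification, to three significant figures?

Objective: 1/d_i = 1/f_obj - 1/d_o = 1/1 - 1/1.06 = 0.05660 cm^-1, so d_i = 17.667 cm.
m_obj = -d_i/d_o = -17.667/1.06 = -16.667.
Eyepiece angular magnification (image at infinity): M_eye = D/f_e = 30/1.5 = 20.000.
Overall M = m_obj x M_eye = (-16.667)(20.000) = -333.33.
|M| = 333.33.

333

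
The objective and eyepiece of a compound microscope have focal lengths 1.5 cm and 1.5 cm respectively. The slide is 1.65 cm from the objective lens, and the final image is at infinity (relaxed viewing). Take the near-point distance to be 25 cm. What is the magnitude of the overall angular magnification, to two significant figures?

170

Objective: 1/d_i = 1/f_obj - 1/d_o = 1/1.5 - 1/1.65 = 0.06061 cm^-1, so d_i = 16.500 cm.
m_obj = -d_i/d_o = -16.500/1.65 = -10.000.
Eyepiece angular magnification (image at infinity): M_eye = D/f_e = 25/1.5 = 16.667.
Overall M = m_obj x M_eye = (-10.000)(16.667) = -166.67.
|M| = 166.67.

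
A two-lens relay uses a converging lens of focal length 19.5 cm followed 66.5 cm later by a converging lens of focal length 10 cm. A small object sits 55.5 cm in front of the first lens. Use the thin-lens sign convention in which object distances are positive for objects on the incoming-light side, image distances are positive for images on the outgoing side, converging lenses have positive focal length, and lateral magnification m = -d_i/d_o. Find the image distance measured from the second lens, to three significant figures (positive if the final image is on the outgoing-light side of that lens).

Applying the thin-lens equation to the first lens, 1/19.5 = 1/55.5 + 1/d_i1, which gives d_i1 = 30.062 cm.
The intermediate image is 30.062 cm to the right of lens 1, so d_o2 = L - d_i1 = 66.5 - 30.062 = 36.438 cm.
Applying the thin-lens equation again with f_2 = 10 cm and d_o2 = 36.438 cm gives d_i2 = 13.783 cm.

13.8 cm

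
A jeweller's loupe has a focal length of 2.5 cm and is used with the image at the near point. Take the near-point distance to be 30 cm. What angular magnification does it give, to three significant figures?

13.0

M = 1 + D/f = 1 + 30/2.5 = 13.000.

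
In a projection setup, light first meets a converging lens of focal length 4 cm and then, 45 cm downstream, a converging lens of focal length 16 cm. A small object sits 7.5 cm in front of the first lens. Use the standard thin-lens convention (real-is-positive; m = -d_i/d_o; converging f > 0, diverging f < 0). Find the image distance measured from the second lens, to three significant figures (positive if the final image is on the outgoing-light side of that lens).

28.5 cm

First lens: d_i1 = 1/(1/4 - 1/7.5) = 8.571 cm.
That image sits 36.429 cm in front of the second lens, so d_o2 = 36.429 cm.
Second lens: d_i2 = 1/(1/16 - 1/(36.429)) = 28.531 cm.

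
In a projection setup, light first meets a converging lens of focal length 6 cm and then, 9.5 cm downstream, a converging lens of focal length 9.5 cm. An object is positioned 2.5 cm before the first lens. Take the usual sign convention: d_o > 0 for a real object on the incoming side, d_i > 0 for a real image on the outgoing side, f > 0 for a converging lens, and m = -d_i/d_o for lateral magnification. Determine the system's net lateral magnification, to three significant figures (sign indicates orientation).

Applying the thin-lens equation to the first lens, 1/6 = 1/2.5 + 1/d_i1, which gives d_i1 = -4.286 cm.
Its lateral magnification is m_1 = -d_i1/d_o1 = -(-4.286)/2.5 = 1.7143.
With d_i1 < 0 the first image is virtual and lies on the object side; the object distance for lens 2 is d_o2 = 9.5 - (-4.286) = 13.786 cm.
Applying the thin-lens equation again with f_2 = 9.5 cm and d_o2 = 13.786 cm gives d_i2 = 30.558 cm.
m_2 = -(30.558)/(13.786) = -2.2167.
Total m = m_1 x m_2 = (1.7143)(-2.2167) = -3.8000.

-3.80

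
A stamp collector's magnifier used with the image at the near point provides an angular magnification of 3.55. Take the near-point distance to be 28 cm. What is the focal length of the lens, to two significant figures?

For the image at the near point, M = 1 + D/f.
f = D/(M - 1) = 28/(3.55 - 1) = 10.980 cm.

11 cm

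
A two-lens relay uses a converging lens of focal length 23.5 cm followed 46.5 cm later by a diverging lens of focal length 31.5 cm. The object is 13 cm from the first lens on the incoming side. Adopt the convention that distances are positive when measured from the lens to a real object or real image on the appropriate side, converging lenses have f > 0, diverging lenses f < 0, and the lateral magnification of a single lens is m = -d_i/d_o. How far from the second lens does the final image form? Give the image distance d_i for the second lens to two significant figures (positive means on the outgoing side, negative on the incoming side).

Applying the thin-lens equation to the first lens, 1/23.5 = 1/13 + 1/d_i1, which gives d_i1 = -29.095 cm.
With d_i1 < 0 the first image is virtual and lies on the object side; the object distance for lens 2 is d_o2 = 46.5 - (-29.095) = 75.595 cm.
Applying the thin-lens equation again with f_2 = -31.5 cm and d_o2 = 75.595 cm gives d_i2 = -22.235 cm.

-22 cm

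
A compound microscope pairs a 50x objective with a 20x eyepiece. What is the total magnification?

The overall magnification of a compound microscope is the product of the objective and eyepiece magnifications:
M = M_obj x M_eye = 50 x 20 = 1000.

1000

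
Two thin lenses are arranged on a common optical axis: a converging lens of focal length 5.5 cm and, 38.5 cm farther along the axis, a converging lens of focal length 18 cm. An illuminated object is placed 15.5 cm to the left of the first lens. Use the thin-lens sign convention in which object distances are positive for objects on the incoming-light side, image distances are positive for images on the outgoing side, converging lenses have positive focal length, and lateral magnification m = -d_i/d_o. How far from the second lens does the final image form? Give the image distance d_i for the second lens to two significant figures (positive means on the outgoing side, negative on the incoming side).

Lens 1: 1/d_i1 = 1/f_1 - 1/d_o1 = 1/5.5 - 1/15.5 = 0.11730 cm^-1, so d_i1 = 8.525 cm.
That image sits 29.975 cm in front of the second lens, so d_o2 = 29.975 cm.
Lens 2: 1/d_i2 = 1/f_2 - 1/d_o2 = 1/18 - 1/(29.975) = 0.02219 cm^-1, so d_i2 = 45.056 cm.

45 cm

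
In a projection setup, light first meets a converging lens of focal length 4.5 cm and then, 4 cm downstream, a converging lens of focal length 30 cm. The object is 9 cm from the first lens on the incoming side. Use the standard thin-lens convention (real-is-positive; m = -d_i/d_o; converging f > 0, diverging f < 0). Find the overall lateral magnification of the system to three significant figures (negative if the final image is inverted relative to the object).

-0.857

Lens 1: 1/d_i1 = 1/f_1 - 1/d_o1 = 1/4.5 - 1/9 = 0.11111 cm^-1, so d_i1 = 9.000 cm.
m_1 = -(9.000)/9 = -1.0000.
This image would form 9.000 cm past lens 1, i.e. 5.000 cm beyond lens 2, so it is a virtual object for lens 2: d_o2 = 4 - 9.000 = -5.000 cm.
Lens 2: 1/d_i2 = 1/f_2 - 1/d_o2 = 1/30 - 1/(-5.000) = 0.23333 cm^-1, so d_i2 = 4.286 cm.
m_2 = -(4.286)/(-5.000) = 0.8571.
Overall magnification: m = m_1 m_2 = -0.8571.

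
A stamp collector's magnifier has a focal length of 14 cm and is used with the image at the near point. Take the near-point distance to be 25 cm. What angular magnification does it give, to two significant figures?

M = 1 + D/f = 1 + 25/14 = 2.786.

2.8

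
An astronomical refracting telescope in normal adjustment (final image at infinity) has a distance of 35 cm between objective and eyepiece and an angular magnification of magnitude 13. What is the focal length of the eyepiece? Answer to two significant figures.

In normal adjustment the tube length equals f_obj + f_eye and |M| = f_obj/f_eye.
So f_obj = 13 f_eye and 13 f_eye + f_eye = 35 cm, giving f_eye = 35/14 = 2.500 cm and f_obj = 32.500 cm.

2.5 cm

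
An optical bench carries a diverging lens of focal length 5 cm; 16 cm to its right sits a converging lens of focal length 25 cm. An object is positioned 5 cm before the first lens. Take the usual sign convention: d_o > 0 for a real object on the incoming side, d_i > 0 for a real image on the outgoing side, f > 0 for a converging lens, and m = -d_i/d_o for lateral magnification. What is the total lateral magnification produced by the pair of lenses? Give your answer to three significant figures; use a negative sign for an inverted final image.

First lens: d_i1 = 1/(1/(-5) - 1/5) = -2.500 cm.
m_1 = -(-2.500)/5 = 0.5000.
The intermediate image is virtual, 2.500 cm to the left of lens 1, so d_o2 = L - d_i1 = 16 - (-2.500) = 18.500 cm.
Second lens: d_i2 = 1/(1/25 - 1/(18.500)) = -71.154 cm.
m_2 = -(-71.154)/(18.500) = 3.8462.
Overall magnification: m = m_1 m_2 = 1.9231.

1.92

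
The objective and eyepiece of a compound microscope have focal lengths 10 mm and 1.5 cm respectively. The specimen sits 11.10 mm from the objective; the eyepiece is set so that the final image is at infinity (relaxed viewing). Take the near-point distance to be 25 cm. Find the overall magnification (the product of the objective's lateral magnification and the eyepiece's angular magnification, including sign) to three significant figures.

Convert to cm: f_obj = 10 mm = 1 cm; d_o = 11.10 mm = 1.11 cm.
Objective: 1/d_i = 1/f_obj - 1/d_o = 1/1 - 1/1.11 = 0.09910 cm^-1, so d_i = 10.091 cm.
m_obj = -d_i/d_o = -10.091/1.11 = -9.091.
Eyepiece angular magnification (image at infinity): M_eye = D/f_e = 25/1.5 = 16.667.
Overall M = m_obj x M_eye = (-9.091)(16.667) = -151.52.

-152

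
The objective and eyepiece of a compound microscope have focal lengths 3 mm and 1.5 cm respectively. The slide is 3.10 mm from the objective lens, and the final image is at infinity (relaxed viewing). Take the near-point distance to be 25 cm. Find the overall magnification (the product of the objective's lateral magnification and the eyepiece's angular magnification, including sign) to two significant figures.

-500

Convert to cm: f_obj = 3 mm = 0.3 cm; d_o = 3.10 mm = 0.31 cm.
Objective: 1/d_i = 1/f_obj - 1/d_o = 1/0.3 - 1/0.31 = 0.10753 cm^-1, so d_i = 9.300 cm.
m_obj = -d_i/d_o = -9.300/0.31 = -30.000.
Eyepiece angular magnification (image at infinity): M_eye = D/f_e = 25/1.5 = 16.667.
Overall M = m_obj x M_eye = (-30.000)(16.667) = -500.00.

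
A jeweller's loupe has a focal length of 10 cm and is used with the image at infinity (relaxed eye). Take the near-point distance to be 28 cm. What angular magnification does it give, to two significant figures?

M = D/f = 28/10 = 2.800.

2.8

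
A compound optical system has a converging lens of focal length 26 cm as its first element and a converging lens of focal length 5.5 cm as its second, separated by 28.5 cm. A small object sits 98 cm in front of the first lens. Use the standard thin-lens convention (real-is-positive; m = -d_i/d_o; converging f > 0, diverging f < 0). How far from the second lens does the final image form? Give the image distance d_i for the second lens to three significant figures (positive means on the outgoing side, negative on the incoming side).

3.06 cm

Applying the thin-lens equation to the first lens, 1/26 = 1/98 + 1/d_i1, which gives d_i1 = 35.389 cm.
Since 35.389 cm > 28.5 cm, the first image lies past the second lens and serves as a virtual object: d_o2 = L - d_i1 = -6.889 cm.
Applying the thin-lens equation again with f_2 = 5.5 cm and d_o2 = -6.889 cm gives d_i2 = 3.058 cm.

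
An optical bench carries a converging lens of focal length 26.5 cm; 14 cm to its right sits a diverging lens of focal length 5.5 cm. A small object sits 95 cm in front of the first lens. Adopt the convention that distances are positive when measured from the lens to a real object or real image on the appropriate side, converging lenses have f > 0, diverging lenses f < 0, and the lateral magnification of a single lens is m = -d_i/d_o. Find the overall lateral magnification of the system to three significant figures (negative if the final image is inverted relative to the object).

0.123

Lens 1: 1/d_i1 = 1/f_1 - 1/d_o1 = 1/26.5 - 1/95 = 0.02721 cm^-1, so d_i1 = 36.752 cm.
m_1 = -(36.752)/95 = -0.3869.
Since 36.752 cm > 14 cm, the first image lies past the second lens and serves as a virtual object: d_o2 = L - d_i1 = -22.752 cm.
Lens 2: 1/d_i2 = 1/f_2 - 1/d_o2 = 1/(-5.5) - 1/(-22.752) = -0.13787 cm^-1, so d_i2 = -7.253 cm.
m_2 = -(-7.253)/(-22.752) = -0.3188.
The system's lateral magnification is m_1 m_2 = (-0.3869)(-0.3188) = 0.1233.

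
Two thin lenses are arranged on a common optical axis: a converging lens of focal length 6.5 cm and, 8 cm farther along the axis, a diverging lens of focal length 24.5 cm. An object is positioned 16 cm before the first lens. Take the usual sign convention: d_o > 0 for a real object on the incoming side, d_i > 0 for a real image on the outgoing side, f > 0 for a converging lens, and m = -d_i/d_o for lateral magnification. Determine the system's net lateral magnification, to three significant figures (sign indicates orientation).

Applying the thin-lens equation to the first lens, 1/6.5 = 1/16 + 1/d_i1, which gives d_i1 = 10.947 cm.
Its lateral magnification is m_1 = -d_i1/d_o1 = -(10.947)/16 = -0.6842.
Since 10.947 cm > 8 cm, the first image lies past the second lens and serves as a virtual object: d_o2 = L - d_i1 = -2.947 cm.
Applying the thin-lens equation again with f_2 = -24.5 cm and d_o2 = -2.947 cm gives d_i2 = 3.350 cm.
m_2 = -(3.350)/(-2.947) = 1.1368.
Overall magnification: m = m_1 m_2 = -0.7778.

-0.778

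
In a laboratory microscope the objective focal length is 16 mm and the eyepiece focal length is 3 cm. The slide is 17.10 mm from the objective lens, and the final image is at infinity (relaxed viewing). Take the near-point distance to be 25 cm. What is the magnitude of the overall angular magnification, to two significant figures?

120

Convert to cm: f_obj = 16 mm = 1.6 cm; d_o = 17.10 mm = 1.71 cm.
Objective: 1/d_i = 1/f_obj - 1/d_o = 1/1.6 - 1/1.71 = 0.04020 cm^-1, so d_i = 24.873 cm.
m_obj = -d_i/d_o = -24.873/1.71 = -14.545.
Eyepiece angular magnification (image at infinity): M_eye = D/f_e = 25/3 = 8.333.
Overall M = m_obj x M_eye = (-14.545)(8.333) = -121.21.
|M| = 121.21.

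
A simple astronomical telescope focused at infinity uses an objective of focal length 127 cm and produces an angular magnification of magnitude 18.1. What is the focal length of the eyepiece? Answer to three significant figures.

7.02 cm

|M| = f_obj/f_eye, so f_eye = f_obj/|M| = 127/18.1 = 7.017 cm.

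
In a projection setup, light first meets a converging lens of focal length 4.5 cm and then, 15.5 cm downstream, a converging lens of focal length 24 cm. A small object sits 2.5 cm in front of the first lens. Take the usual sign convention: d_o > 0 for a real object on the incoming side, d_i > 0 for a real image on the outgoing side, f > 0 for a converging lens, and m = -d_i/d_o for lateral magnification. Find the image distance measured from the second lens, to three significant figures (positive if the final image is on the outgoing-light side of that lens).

Lens 1: 1/d_i1 = 1/f_1 - 1/d_o1 = 1/4.5 - 1/2.5 = -0.17778 cm^-1, so d_i1 = -5.625 cm.
The intermediate image is virtual, 5.625 cm to the left of lens 1, so d_o2 = L - d_i1 = 15.5 - (-5.625) = 21.125 cm.
Lens 2: 1/d_i2 = 1/f_2 - 1/d_o2 = 1/24 - 1/(21.125) = -0.00567 cm^-1, so d_i2 = -176.348 cm.

-176 cm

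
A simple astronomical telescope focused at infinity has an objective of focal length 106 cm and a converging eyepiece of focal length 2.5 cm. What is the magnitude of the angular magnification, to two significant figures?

42

|M| = f_obj/|f_eye| = 106/2.5 = 42.400.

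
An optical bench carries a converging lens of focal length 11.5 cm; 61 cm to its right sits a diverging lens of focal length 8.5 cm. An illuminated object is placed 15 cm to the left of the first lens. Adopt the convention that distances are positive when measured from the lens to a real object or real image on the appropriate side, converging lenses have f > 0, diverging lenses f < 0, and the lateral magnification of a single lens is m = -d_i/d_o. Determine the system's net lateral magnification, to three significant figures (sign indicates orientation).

Applying the thin-lens equation to the first lens, 1/11.5 = 1/15 + 1/d_i1, which gives d_i1 = 49.286 cm.
Its lateral magnification is m_1 = -d_i1/d_o1 = -(49.286)/15 = -3.2857.
Object distance for lens 2: d_o2 = 61 - 49.286 = 11.714 cm.
Applying the thin-lens equation again with f_2 = -8.5 cm and d_o2 = 11.714 cm gives d_i2 = -4.926 cm.
m_2 = -(-4.926)/(11.714) = 0.4205.
Overall magnification: m = m_1 m_2 = -1.3816.

-1.38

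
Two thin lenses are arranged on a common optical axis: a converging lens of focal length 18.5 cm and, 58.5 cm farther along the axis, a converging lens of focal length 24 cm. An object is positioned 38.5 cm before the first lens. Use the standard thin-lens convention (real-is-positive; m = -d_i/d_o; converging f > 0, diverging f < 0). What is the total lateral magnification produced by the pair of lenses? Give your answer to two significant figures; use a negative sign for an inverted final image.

-20

Applying the thin-lens equation to the first lens, 1/18.5 = 1/38.5 + 1/d_i1, which gives d_i1 = 35.612 cm.
Its lateral magnification is m_1 = -d_i1/d_o1 = -(35.612)/38.5 = -0.9250.
Object distance for lens 2: d_o2 = 58.5 - 35.612 = 22.888 cm.
Applying the thin-lens equation again with f_2 = 24 cm and d_o2 = 22.888 cm gives d_i2 = -493.753 cm.
m_2 = -(-493.753)/(22.888) = 21.5730.
Overall magnification: m = m_1 m_2 = -19.9551.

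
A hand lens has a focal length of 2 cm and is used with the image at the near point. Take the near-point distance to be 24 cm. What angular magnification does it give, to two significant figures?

13

M = 1 + D/f = 1 + 24/2 = 13.000.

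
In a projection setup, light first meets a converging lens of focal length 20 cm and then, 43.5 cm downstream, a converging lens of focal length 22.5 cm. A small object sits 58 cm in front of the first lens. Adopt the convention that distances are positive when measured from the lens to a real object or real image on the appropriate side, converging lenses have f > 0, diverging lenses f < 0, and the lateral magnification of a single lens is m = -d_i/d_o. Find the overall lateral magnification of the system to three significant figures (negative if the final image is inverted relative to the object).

-1.24

First lens: d_i1 = 1/(1/20 - 1/58) = 30.526 cm.
m_1 = -(30.526)/58 = -0.5263.
That image sits 12.974 cm in front of the second lens, so d_o2 = 12.974 cm.
Second lens: d_i2 = 1/(1/22.5 - 1/(12.974)) = -30.642 cm.
m_2 = -(-30.642)/(12.974) = 2.3619.
The system's lateral magnification is m_1 m_2 = (-0.5263)(2.3619) = -1.2431.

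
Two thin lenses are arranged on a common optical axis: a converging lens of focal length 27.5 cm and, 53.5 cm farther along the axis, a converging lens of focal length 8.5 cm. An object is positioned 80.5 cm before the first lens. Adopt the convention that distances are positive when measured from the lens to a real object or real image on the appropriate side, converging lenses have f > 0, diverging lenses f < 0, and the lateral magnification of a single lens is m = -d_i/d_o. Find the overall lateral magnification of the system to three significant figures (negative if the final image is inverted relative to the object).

1.36

Lens 1: 1/d_i1 = 1/f_1 - 1/d_o1 = 1/27.5 - 1/80.5 = 0.02394 cm^-1, so d_i1 = 41.769 cm.
m_1 = -(41.769)/80.5 = -0.5189.
That image sits 11.731 cm in front of the second lens, so d_o2 = 11.731 cm.
Lens 2: 1/d_i2 = 1/f_2 - 1/d_o2 = 1/8.5 - 1/(11.731) = 0.03240 cm^-1, so d_i2 = 30.861 cm.
m_2 = -(30.861)/(11.731) = -2.6307.
Total m = m_1 x m_2 = (-0.5189)(-2.6307) = 1.3650.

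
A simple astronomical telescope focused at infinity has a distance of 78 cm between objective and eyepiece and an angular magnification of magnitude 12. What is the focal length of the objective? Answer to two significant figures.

In normal adjustment the tube length equals f_obj + f_eye and |M| = f_obj/f_eye.
So f_obj = 12 f_eye and 12 f_eye + f_eye = 78 cm, giving f_eye = 78/13 = 6.000 cm and f_obj = 72.000 cm.

72 cm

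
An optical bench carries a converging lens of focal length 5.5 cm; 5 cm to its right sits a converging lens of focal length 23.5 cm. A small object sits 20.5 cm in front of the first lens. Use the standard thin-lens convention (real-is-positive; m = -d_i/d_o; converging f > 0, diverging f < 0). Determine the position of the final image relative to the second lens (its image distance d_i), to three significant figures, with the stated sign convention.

Applying the thin-lens equation to the first lens, 1/5.5 = 1/20.5 + 1/d_i1, which gives d_i1 = 7.517 cm.
This image would form 7.517 cm past lens 1, i.e. 2.517 cm beyond lens 2, so it is a virtual object for lens 2: d_o2 = 5 - 7.517 = -2.517 cm.
Applying the thin-lens equation again with f_2 = 23.5 cm and d_o2 = -2.517 cm gives d_i2 = 2.273 cm.

2.27 cm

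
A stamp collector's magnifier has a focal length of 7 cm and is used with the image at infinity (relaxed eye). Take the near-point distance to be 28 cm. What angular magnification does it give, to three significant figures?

4.00

M = D/f = 28/7 = 4.000.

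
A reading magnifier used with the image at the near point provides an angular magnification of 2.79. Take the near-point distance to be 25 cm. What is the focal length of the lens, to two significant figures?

For the image at the near point, M = 1 + D/f.
f = D/(M - 1) = 25/(2.79 - 1) = 13.966 cm.

14 cm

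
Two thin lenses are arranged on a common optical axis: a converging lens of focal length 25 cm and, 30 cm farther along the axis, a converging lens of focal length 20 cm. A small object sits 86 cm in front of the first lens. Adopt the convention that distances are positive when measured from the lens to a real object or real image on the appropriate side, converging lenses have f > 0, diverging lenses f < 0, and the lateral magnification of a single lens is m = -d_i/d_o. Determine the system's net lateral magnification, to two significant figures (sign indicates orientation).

First lens: d_i1 = 1/(1/25 - 1/86) = 35.246 cm.
m_1 = -(35.246)/86 = -0.4098.
This image would form 35.246 cm past lens 1, i.e. 5.246 cm beyond lens 2, so it is a virtual object for lens 2: d_o2 = 30 - 35.246 = -5.246 cm.
Second lens: d_i2 = 1/(1/20 - 1/(-5.246)) = 4.156 cm.
m_2 = -(4.156)/(-5.246) = 0.7922.
Overall magnification: m = m_1 m_2 = -0.3247.

-0.32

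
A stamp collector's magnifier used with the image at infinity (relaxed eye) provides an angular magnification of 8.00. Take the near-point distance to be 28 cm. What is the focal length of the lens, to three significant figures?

3.50 cm

For the image at infinity, M = D/f.
f = D/M = 28/8.0 = 3.500 cm.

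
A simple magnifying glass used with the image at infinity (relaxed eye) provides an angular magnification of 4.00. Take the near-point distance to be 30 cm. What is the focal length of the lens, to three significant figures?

For the image at infinity, M = D/f.
f = D/M = 30/4.0 = 7.500 cm.

7.50 cm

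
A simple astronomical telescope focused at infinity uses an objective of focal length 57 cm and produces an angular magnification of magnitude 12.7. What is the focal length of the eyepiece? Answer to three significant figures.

4.49 cm

|M| = f_obj/f_eye, so f_eye = f_obj/|M| = 57/12.7 = 4.488 cm.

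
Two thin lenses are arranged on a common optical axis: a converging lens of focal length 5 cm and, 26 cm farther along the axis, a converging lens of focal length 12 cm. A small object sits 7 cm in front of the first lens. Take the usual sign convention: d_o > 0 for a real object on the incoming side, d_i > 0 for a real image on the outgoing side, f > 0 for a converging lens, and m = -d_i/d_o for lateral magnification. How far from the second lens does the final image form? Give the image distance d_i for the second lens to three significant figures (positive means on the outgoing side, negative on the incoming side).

Lens 1: 1/d_i1 = 1/f_1 - 1/d_o1 = 1/5 - 1/7 = 0.05714 cm^-1, so d_i1 = 17.500 cm.
The intermediate image is 17.500 cm to the right of lens 1, so d_o2 = L - d_i1 = 26 - 17.500 = 8.500 cm.
Lens 2: 1/d_i2 = 1/f_2 - 1/d_o2 = 1/12 - 1/(8.500) = -0.03431 cm^-1, so d_i2 = -29.143 cm.

-29.1 cm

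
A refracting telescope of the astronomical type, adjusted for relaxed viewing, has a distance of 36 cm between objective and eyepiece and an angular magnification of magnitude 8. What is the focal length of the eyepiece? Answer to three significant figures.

In normal adjustment the tube length equals f_obj + f_eye and |M| = f_obj/f_eye.
So f_obj = 8 f_eye and 8 f_eye + f_eye = 36 cm, giving f_eye = 36/9 = 4.000 cm and f_obj = 32.000 cm.

4.00 cm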